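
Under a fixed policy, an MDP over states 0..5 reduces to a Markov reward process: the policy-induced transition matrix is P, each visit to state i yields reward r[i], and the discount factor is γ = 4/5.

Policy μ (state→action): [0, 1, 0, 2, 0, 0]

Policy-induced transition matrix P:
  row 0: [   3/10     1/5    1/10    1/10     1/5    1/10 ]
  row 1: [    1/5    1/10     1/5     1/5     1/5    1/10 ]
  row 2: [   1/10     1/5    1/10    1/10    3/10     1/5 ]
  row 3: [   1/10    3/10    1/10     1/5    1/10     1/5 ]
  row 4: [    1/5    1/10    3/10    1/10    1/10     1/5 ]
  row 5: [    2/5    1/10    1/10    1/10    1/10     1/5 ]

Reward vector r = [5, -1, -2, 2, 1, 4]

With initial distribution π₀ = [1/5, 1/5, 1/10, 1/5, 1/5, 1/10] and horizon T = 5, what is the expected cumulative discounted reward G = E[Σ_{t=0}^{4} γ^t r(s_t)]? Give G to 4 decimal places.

G = 5.6259

t=0: π = [0.2000, 0.2000, 0.1000, 0.2000, 0.2000, 0.1000], E[r] = 1.6000, γ^t·E[r] = 1.600000, running G = 1.600000
t=1: π = [0.2100, 0.1700, 0.1600, 0.1400, 0.1600, 0.1600], E[r] = 1.6400, γ^t·E[r] = 1.312000, running G = 2.912000
t=2: π = [0.2230, 0.1650, 0.1490, 0.1310, 0.1700, 0.1620], E[r] = 1.7320, γ^t·E[r] = 1.108480, running G = 4.020480
t=3: π = [0.2267, 0.1634, 0.1505, 0.1296, 0.1686, 0.1612], E[r] = 1.7417, γ^t·E[r] = 0.891750, running G = 4.912230
t=4: π = [0.2269, 0.1636, 0.1501, 0.1293, 0.1691, 0.1610], E[r] = 1.7424, γ^t·E[r] = 0.713691, running G = 5.625922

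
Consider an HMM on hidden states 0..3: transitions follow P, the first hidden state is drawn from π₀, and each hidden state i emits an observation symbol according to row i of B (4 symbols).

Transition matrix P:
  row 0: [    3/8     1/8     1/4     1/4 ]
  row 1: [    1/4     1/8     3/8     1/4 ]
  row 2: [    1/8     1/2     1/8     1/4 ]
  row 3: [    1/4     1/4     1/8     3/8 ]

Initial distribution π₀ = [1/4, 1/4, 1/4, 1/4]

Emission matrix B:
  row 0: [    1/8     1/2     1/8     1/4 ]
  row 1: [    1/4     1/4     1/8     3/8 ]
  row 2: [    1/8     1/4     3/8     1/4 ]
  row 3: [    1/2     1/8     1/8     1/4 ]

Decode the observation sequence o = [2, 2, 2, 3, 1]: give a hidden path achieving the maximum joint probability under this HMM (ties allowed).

t=0: δ = [3.125e-02, 3.125e-02, 9.375e-02, 3.125e-02]  (obs o_0=2)
t=1: δ = [1.465e-03, 5.859e-03, 4.395e-03, 2.930e-03]  ψ = [0, 2, 1, 2]  (obs o_1=2)
t=2: δ = [1.831e-04, 2.747e-04, 8.240e-04, 1.831e-04]  ψ = [1, 2, 1, 1]  (obs o_2=2)
t=3: δ = [2.575e-05, 1.545e-04, 2.575e-05, 5.150e-05]  ψ = [2, 2, 1, 2]  (obs o_3=3)
t=4: δ = [1.931e-05, 4.828e-06, 1.448e-05, 4.828e-06]  ψ = [1, 1, 1, 1]  (obs o_4=1)
backtrack: best end state = 0; path = [2, 1, 2, 1, 0]

path = [2, 1, 2, 1, 0]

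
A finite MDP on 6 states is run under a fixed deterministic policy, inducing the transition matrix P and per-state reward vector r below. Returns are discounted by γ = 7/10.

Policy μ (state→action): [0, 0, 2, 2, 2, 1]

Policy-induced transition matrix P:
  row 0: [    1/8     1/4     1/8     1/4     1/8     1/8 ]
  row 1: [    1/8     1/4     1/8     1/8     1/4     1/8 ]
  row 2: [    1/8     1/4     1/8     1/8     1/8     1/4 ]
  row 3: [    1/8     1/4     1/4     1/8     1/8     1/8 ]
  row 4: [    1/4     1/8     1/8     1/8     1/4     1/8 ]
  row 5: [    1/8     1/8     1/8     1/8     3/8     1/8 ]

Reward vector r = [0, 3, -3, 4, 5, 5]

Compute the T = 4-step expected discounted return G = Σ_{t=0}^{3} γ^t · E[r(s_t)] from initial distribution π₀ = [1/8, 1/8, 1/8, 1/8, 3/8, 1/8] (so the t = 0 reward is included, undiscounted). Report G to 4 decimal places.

t=0: π = [0.1250, 0.1250, 0.1250, 0.1250, 0.3750, 0.1250], E[r] = 3.0000, γ^t·E[r] = 3.000000, running G = 3.000000
t=1: π = [0.1719, 0.1875, 0.1406, 0.1406, 0.2188, 0.1406], E[r] = 2.5000, γ^t·E[r] = 1.750000, running G = 4.750000
t=2: π = [0.1523, 0.2051, 0.1426, 0.1465, 0.2109, 0.1426], E[r] = 2.5410, γ^t·E[r] = 1.245098, running G = 5.995098
t=3: π = [0.1514, 0.2058, 0.1433, 0.1440, 0.2126, 0.1428], E[r] = 2.5410, γ^t·E[r] = 0.871568, running G = 6.866666

G = 6.8667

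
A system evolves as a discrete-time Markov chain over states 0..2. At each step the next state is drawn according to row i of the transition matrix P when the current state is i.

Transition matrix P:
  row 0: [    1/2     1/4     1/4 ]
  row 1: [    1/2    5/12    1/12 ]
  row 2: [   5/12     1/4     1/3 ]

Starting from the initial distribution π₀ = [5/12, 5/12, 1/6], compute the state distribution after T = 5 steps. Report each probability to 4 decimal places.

π = [0.4818, 0.3000, 0.2182]

t=0: π = [0.4167, 0.4167, 0.1667]
t=1: π = [0.4861, 0.3194, 0.1944]
t=2: π = [0.4838, 0.3032, 0.2130]
t=3: π = [0.4823, 0.3005, 0.2172]
t=4: π = [0.4819, 0.3001, 0.2180]
t=5: π = [0.4818, 0.3000, 0.2182]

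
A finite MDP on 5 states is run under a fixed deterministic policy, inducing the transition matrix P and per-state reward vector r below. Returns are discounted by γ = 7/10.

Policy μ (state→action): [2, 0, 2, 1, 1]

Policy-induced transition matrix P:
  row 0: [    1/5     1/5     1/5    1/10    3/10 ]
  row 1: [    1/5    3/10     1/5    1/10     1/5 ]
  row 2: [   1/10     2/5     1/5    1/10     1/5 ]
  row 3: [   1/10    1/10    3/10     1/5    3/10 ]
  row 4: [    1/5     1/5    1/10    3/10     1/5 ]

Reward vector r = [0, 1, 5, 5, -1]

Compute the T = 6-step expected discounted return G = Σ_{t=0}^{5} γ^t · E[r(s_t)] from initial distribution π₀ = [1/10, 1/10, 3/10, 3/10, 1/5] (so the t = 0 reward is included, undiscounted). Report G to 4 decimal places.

t=0: π = [0.1000, 0.1000, 0.3000, 0.3000, 0.2000], E[r] = 2.9000, γ^t·E[r] = 2.900000, running G = 2.900000
t=1: π = [0.1400, 0.2400, 0.2100, 0.1700, 0.2400], E[r] = 1.9000, γ^t·E[r] = 1.330000, running G = 4.230000
t=2: π = [0.1620, 0.2490, 0.1930, 0.1650, 0.2310], E[r] = 1.8080, γ^t·E[r] = 0.885920, running G = 5.115920
t=3: π = [0.1642, 0.2470, 0.1934, 0.1627, 0.2327], E[r] = 1.7948, γ^t·E[r] = 0.615616, running G = 5.731536
t=4: π = [0.1644, 0.2471, 0.1930, 0.1628, 0.2327], E[r] = 1.7935, γ^t·E[r] = 0.430612, running G = 6.162149
t=5: π = [0.1644, 0.2470, 0.1930, 0.1628, 0.2327], E[r] = 1.7935, γ^t·E[r] = 0.301428, running G = 6.463576

G = 6.4636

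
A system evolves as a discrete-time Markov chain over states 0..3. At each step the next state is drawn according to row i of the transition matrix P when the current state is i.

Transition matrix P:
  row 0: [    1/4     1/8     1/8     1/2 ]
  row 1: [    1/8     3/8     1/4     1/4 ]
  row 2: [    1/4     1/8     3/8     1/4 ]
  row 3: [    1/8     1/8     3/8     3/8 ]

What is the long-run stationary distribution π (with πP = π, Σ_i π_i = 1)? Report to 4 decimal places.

π = [0.1868, 0.1667, 0.3075, 0.3391]

Balance equations π_j = Σ_i π_i·P[i][j]:
  π_0 = 1/4·π_0 + 1/8·π_1 + 1/4·π_2 + 1/8·π_3
  π_1 = 1/8·π_0 + 3/8·π_1 + 1/8·π_2 + 1/8·π_3
  π_2 = 1/8·π_0 + 1/4·π_1 + 3/8·π_2 + 3/8·π_3
  normalize: π_0 + π_1 + π_2 + π_3 = 1
Solving the linear system gives exactly π = [65/348, 1/6, 107/348, 59/174].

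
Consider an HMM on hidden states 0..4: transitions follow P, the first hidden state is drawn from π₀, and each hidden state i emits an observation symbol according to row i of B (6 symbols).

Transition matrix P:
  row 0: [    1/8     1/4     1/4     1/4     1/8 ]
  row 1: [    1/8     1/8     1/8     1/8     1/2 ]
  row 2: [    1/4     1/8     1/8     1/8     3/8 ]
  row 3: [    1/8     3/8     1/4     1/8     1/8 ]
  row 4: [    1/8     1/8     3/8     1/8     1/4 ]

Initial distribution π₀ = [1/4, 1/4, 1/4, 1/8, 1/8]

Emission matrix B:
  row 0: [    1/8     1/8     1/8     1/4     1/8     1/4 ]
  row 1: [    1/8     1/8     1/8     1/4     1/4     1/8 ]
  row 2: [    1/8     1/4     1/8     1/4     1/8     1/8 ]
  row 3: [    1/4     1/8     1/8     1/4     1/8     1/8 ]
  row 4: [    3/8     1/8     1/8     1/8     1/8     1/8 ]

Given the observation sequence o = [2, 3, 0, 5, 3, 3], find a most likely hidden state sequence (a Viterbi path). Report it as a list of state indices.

t=0: δ = [3.125e-02, 3.125e-02, 3.125e-02, 1.562e-02, 1.562e-02]  (obs o_0=2)
t=1: δ = [1.953e-03, 1.953e-03, 1.953e-03, 1.953e-03, 1.953e-03]  ψ = [2, 0, 0, 0, 1]  (obs o_1=3)
t=2: δ = [6.104e-05, 9.155e-05, 9.155e-05, 1.221e-04, 3.662e-04]  ψ = [2, 3, 4, 0, 1]  (obs o_2=0)
t=3: δ = [1.144e-05, 5.722e-06, 1.717e-05, 5.722e-06, 1.144e-05]  ψ = [4, 3, 4, 4, 4]  (obs o_3=5)
t=4: δ = [1.073e-06, 7.153e-07, 1.073e-06, 7.153e-07, 8.047e-07]  ψ = [2, 0, 4, 0, 2]  (obs o_4=3)
t=5: δ = [6.706e-08, 6.706e-08, 7.544e-08, 6.706e-08, 5.029e-08]  ψ = [2, 0, 4, 0, 2]  (obs o_5=3)
backtrack: best end state = 2; path = [0, 1, 4, 2, 4, 2]

path = [0, 1, 4, 2, 4, 2]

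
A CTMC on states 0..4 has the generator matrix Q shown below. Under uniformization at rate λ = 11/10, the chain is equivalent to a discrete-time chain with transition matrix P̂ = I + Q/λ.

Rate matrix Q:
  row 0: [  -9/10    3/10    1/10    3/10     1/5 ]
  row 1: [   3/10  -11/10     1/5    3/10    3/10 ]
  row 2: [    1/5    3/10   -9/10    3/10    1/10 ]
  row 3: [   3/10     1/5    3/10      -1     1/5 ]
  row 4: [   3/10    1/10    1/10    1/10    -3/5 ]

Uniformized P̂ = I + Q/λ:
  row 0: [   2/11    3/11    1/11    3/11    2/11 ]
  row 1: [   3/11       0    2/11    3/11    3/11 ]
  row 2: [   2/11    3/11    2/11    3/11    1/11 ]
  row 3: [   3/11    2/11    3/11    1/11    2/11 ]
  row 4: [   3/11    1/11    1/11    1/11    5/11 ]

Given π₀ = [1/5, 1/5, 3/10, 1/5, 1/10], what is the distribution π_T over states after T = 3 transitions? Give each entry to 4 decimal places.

π = [0.2364, 0.1662, 0.1566, 0.1938, 0.2469]

t=0: π = [0.2000, 0.2000, 0.3000, 0.2000, 0.1000]
t=1: π = [0.2273, 0.1818, 0.1727, 0.2182, 0.2000]
t=2: π = [0.2364, 0.1669, 0.1628, 0.1967, 0.2372]
t=3: π = [0.2364, 0.1662, 0.1566, 0.1938, 0.2469]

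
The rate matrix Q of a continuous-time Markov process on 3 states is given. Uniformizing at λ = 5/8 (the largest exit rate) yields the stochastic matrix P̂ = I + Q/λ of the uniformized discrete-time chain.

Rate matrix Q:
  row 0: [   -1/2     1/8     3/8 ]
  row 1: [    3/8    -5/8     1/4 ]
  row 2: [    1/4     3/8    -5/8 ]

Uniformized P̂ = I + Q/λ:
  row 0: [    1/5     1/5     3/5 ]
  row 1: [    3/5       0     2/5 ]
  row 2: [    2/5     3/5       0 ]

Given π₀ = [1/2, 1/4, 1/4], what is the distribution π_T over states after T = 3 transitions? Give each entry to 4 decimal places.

t=0: π = [0.5000, 0.2500, 0.2500]
t=1: π = [0.3500, 0.2500, 0.4000]
t=2: π = [0.3800, 0.3100, 0.3100]
t=3: π = [0.3860, 0.2620, 0.3520]

π = [0.3860, 0.2620, 0.3520]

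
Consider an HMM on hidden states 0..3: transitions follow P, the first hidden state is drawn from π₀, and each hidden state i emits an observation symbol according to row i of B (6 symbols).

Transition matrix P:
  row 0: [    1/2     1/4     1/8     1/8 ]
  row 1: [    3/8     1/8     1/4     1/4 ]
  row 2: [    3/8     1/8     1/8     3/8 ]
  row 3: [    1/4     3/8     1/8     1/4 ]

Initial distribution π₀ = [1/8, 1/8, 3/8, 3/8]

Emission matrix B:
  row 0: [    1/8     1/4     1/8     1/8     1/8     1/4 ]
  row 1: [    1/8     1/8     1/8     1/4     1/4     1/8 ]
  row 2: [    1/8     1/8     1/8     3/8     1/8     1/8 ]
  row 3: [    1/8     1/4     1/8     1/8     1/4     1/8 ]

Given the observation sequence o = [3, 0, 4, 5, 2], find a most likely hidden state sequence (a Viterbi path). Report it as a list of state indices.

path = [2, 3, 1, 0, 0]

t=0: δ = [1.562e-02, 3.125e-02, 1.406e-01, 4.688e-02]  (obs o_0=3)
t=1: δ = [6.592e-03, 2.197e-03, 2.197e-03, 6.592e-03]  ψ = [2, 2, 2, 2]  (obs o_1=0)
t=2: δ = [4.120e-04, 6.180e-04, 1.030e-04, 4.120e-04]  ψ = [0, 3, 0, 3]  (obs o_2=4)
t=3: δ = [5.794e-05, 1.931e-05, 1.931e-05, 1.931e-05]  ψ = [1, 3, 1, 1]  (obs o_3=5)
t=4: δ = [3.621e-06, 1.810e-06, 9.052e-07, 9.052e-07]  ψ = [0, 0, 0, 0]  (obs o_4=2)
backtrack: best end state = 0; path = [2, 3, 1, 0, 0]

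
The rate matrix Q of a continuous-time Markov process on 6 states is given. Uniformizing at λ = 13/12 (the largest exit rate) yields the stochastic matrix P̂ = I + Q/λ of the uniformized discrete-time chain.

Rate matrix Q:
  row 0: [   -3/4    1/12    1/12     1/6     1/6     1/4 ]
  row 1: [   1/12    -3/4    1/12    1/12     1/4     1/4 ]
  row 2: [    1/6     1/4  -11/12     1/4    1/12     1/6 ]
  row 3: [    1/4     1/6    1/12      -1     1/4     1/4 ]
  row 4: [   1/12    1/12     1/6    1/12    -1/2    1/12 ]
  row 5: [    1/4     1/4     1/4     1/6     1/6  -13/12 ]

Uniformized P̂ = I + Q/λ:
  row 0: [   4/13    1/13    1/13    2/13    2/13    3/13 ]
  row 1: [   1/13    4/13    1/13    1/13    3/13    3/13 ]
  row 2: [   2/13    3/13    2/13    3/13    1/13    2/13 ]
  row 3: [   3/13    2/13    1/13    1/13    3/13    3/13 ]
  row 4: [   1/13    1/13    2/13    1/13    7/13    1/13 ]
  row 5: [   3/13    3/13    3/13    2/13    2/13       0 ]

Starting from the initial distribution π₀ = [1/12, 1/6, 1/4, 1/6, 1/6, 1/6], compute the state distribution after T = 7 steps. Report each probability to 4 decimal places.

t=0: π = [0.0833, 0.1667, 0.2500, 0.1667, 0.1667, 0.1667]
t=1: π = [0.1667, 0.1923, 0.1346, 0.1346, 0.2244, 0.1474]
t=2: π = [0.1691, 0.1750, 0.1272, 0.1218, 0.2549, 0.1519]
t=3: π = [0.1678, 0.1696, 0.1297, 0.1212, 0.2649, 0.1467]
t=4: π = [0.1668, 0.1679, 0.1299, 0.1211, 0.2681, 0.1462]
t=5: π = [0.1665, 0.1675, 0.1300, 0.1210, 0.2692, 0.1458]
t=6: π = [0.1664, 0.1673, 0.1301, 0.1210, 0.2696, 0.1457]
t=7: π = [0.1664, 0.1673, 0.1301, 0.1209, 0.2697, 0.1457]

π = [0.1664, 0.1673, 0.1301, 0.1209, 0.2697, 0.1457]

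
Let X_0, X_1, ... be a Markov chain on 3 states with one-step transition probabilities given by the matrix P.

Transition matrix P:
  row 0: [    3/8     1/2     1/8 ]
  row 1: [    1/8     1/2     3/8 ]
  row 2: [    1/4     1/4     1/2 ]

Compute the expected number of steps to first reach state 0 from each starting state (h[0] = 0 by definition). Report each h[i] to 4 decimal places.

h = [0.0000, 5.6000, 4.8000]

First-step conditioning: h[0] = 0; for i ≠ 0, h[i] = 1 + Σ_k P[i][k]·h[k].
  h[1] = 1 + 1/2·h[1] + 3/8·h[2]
  h[2] = 1 + 1/4·h[1] + 1/2·h[2]
Solving the 2×2 linear system over states ≠ 0 gives exactly h = [0, 28/5, 24/5] (h[0] = 0 is the target).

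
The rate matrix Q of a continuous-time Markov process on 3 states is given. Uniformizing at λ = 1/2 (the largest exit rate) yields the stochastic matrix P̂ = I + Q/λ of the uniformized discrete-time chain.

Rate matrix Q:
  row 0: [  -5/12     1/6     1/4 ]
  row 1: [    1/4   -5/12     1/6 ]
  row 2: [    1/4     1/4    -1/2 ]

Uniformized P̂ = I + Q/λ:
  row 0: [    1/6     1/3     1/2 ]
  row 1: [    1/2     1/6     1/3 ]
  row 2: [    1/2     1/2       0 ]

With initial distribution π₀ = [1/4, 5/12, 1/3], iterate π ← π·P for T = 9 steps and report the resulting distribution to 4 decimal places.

t=0: π = [0.2500, 0.4167, 0.3333]
t=1: π = [0.4167, 0.3194, 0.2639]
t=2: π = [0.3611, 0.3241, 0.3148]
t=3: π = [0.3796, 0.3318, 0.2886]
t=4: π = [0.3735, 0.3261, 0.3004]
t=5: π = [0.3755, 0.3290, 0.2954]
t=6: π = [0.3748, 0.3277, 0.2974]
t=7: π = [0.3751, 0.3283, 0.2967]
t=8: π = [0.3750, 0.3281, 0.2970]
t=9: π = [0.3750, 0.3281, 0.2968]

π = [0.3750, 0.3281, 0.2968]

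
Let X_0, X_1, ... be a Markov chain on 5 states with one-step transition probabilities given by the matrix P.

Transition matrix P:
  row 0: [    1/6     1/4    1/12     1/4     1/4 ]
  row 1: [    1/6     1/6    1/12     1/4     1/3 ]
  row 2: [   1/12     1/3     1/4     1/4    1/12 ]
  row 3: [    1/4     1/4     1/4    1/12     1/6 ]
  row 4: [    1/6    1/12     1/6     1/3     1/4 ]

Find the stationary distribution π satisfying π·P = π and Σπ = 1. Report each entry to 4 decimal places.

π = [0.1718, 0.2098, 0.1680, 0.2300, 0.2203]

Balance equations π_j = Σ_i π_i·P[i][j]:
  π_0 = 1/6·π_0 + 1/6·π_1 + 1/12·π_2 + 1/4·π_3 + 1/6·π_4
  π_1 = 1/4·π_0 + 1/6·π_1 + 1/3·π_2 + 1/4·π_3 + 1/12·π_4
  π_2 = 1/12·π_0 + 1/12·π_1 + 1/4·π_2 + 1/4·π_3 + 1/6·π_4
  π_3 = 1/4·π_0 + 1/4·π_1 + 1/4·π_2 + 1/12·π_3 + 1/3·π_4
  normalize: π_0 + π_1 + π_2 + π_3 + π_4 = 1
Solving the linear system gives exactly π = [1946/11325, 792/3775, 1903/11325, 521/2265, 499/2265].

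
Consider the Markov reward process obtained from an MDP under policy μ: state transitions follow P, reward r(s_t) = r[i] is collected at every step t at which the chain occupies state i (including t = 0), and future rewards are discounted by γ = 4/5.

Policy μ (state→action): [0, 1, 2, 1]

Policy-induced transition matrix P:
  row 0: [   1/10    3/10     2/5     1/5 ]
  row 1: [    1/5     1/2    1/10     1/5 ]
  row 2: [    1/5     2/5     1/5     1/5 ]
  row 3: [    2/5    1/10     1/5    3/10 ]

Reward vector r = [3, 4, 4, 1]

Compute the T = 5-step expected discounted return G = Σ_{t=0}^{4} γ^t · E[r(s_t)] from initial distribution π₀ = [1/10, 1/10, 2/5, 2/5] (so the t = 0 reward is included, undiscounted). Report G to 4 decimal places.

G = 9.9631

t=0: π = [0.1000, 0.1000, 0.4000, 0.4000], E[r] = 2.7000, γ^t·E[r] = 2.700000, running G = 2.700000
t=1: π = [0.2700, 0.2800, 0.2100, 0.2400], E[r] = 3.0100, γ^t·E[r] = 2.408000, running G = 5.108000
t=2: π = [0.2210, 0.3290, 0.2260, 0.2240], E[r] = 3.1070, γ^t·E[r] = 1.988480, running G = 7.096480
t=3: π = [0.2227, 0.3436, 0.2113, 0.2224], E[r] = 3.1101, γ^t·E[r] = 1.592371, running G = 8.688851
t=4: π = [0.2222, 0.3454, 0.2102, 0.2222], E[r] = 3.1111, γ^t·E[r] = 1.274294, running G = 9.963145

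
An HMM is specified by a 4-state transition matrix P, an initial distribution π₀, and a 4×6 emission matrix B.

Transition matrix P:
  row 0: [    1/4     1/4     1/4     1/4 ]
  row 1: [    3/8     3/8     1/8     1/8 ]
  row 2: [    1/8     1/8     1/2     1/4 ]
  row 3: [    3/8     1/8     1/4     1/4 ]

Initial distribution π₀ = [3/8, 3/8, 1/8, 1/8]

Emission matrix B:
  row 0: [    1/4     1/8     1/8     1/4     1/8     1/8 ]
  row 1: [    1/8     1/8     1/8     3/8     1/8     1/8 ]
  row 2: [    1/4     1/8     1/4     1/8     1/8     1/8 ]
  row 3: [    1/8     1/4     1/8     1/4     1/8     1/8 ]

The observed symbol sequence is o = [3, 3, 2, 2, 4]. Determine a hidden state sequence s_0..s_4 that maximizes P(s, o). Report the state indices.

path = [1, 0, 2, 2, 2]

t=0: δ = [9.375e-02, 1.406e-01, 1.562e-02, 3.125e-02]  (obs o_0=3)
t=1: δ = [1.318e-02, 1.978e-02, 2.930e-03, 5.859e-03]  ψ = [1, 1, 0, 0]  (obs o_1=3)
t=2: δ = [9.270e-04, 9.270e-04, 8.240e-04, 4.120e-04]  ψ = [1, 1, 0, 0]  (obs o_2=2)
t=3: δ = [4.345e-05, 4.345e-05, 1.030e-04, 2.897e-05]  ψ = [1, 1, 2, 0]  (obs o_3=2)
t=4: δ = [2.037e-06, 2.037e-06, 6.437e-06, 3.219e-06]  ψ = [1, 1, 2, 2]  (obs o_4=4)
backtrack: best end state = 2; path = [1, 0, 2, 2, 2]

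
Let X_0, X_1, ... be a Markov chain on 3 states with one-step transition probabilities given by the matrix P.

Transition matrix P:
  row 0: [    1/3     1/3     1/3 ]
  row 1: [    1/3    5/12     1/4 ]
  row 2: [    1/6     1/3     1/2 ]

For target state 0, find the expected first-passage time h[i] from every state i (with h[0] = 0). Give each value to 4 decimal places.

First-step conditioning: h[0] = 0; for i ≠ 0, h[i] = 1 + Σ_k P[i][k]·h[k].
  h[1] = 1 + 5/12·h[1] + 1/4·h[2]
  h[2] = 1 + 1/3·h[1] + 1/2·h[2]
Solving the 2×2 linear system over states ≠ 0 gives exactly h = [0, 18/5, 22/5] (h[0] = 0 is the target).

h = [0.0000, 3.6000, 4.4000]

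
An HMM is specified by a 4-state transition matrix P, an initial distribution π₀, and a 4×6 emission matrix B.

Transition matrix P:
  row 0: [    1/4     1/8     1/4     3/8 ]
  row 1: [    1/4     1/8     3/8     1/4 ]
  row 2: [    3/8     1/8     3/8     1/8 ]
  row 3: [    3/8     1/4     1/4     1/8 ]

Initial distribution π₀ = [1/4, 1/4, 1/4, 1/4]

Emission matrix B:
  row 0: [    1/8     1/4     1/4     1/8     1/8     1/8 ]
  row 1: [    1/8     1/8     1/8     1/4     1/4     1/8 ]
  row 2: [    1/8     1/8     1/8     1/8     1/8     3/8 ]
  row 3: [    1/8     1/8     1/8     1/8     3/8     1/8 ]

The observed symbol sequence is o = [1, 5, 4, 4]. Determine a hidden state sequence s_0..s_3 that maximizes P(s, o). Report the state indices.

t=0: δ = [6.250e-02, 3.125e-02, 3.125e-02, 3.125e-02]  (obs o_0=1)
t=1: δ = [1.953e-03, 9.766e-04, 5.859e-03, 2.930e-03]  ψ = [0, 0, 0, 0]  (obs o_1=5)
t=2: δ = [2.747e-04, 1.831e-04, 2.747e-04, 2.747e-04]  ψ = [2, 2, 2, 0]  (obs o_2=4)
t=3: δ = [1.287e-05, 1.717e-05, 1.287e-05, 3.862e-05]  ψ = [2, 3, 2, 0]  (obs o_3=4)
backtrack: best end state = 3; path = [0, 2, 0, 3]

path = [0, 2, 0, 3]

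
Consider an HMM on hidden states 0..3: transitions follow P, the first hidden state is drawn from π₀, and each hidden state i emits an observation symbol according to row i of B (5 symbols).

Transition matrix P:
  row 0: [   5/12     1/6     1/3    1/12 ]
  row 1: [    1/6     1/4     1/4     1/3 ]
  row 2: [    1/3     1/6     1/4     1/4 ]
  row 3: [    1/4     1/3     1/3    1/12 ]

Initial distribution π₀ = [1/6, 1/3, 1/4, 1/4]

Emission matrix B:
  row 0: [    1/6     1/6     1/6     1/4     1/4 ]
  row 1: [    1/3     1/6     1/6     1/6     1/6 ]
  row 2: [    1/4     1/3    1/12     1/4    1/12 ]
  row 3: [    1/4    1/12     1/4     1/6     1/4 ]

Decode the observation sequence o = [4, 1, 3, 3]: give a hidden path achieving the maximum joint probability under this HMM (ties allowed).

t=0: δ = [4.167e-02, 5.556e-02, 2.083e-02, 6.250e-02]  (obs o_0=4)
t=1: δ = [2.894e-03, 3.472e-03, 6.944e-03, 1.543e-03]  ψ = [0, 3, 3, 1]  (obs o_1=1)
t=2: δ = [5.787e-04, 1.929e-04, 4.340e-04, 2.894e-04]  ψ = [2, 2, 2, 2]  (obs o_2=3)
t=3: δ = [6.028e-05, 1.608e-05, 4.823e-05, 1.808e-05]  ψ = [0, 0, 0, 2]  (obs o_3=3)
backtrack: best end state = 0; path = [3, 2, 0, 0]

path = [3, 2, 0, 0]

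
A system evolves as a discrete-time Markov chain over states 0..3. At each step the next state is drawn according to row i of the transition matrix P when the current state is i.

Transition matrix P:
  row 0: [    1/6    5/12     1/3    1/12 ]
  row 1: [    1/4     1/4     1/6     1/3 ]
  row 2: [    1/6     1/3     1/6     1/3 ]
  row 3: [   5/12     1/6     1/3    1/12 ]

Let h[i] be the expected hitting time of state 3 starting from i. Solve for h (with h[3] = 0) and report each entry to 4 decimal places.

h = [4.3925, 3.5774, 3.5094, 0.0000]

First-step conditioning: h[3] = 0; for i ≠ 3, h[i] = 1 + Σ_k P[i][k]·h[k].
  h[0] = 1 + 1/6·h[0] + 5/12·h[1] + 1/3·h[2]
  h[1] = 1 + 1/4·h[0] + 1/4·h[1] + 1/6·h[2]
  h[2] = 1 + 1/6·h[0] + 1/3·h[1] + 1/6·h[2]
Solving the 3×3 linear system over states ≠ 3 gives exactly h = [1164/265, 948/265, 186/53, 0] (h[3] = 0 is the target).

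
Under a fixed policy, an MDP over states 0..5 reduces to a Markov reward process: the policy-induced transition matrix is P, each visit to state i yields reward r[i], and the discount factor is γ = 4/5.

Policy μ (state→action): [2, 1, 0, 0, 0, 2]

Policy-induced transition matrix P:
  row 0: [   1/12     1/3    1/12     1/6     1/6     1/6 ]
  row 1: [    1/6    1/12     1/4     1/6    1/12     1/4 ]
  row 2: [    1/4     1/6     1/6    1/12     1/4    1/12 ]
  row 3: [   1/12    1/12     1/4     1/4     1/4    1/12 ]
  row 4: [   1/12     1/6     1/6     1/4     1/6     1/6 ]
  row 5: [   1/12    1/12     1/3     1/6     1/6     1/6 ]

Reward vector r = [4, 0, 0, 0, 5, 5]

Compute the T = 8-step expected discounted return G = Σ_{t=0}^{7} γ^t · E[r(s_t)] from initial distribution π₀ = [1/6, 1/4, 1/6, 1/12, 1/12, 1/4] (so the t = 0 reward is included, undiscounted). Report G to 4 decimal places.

t=0: π = [0.1667, 0.2500, 0.1667, 0.0833, 0.0833, 0.2500], E[r] = 2.3333, γ^t·E[r] = 2.333333, running G = 2.333333
t=1: π = [0.1319, 0.1458, 0.2222, 0.1667, 0.1667, 0.1667], E[r] = 2.1944, γ^t·E[r] = 1.755556, running G = 4.088889
t=2: π = [0.1325, 0.1487, 0.2095, 0.1759, 0.1869, 0.1464], E[r] = 2.1968, γ^t·E[r] = 1.405926, running G = 5.494815
t=3: π = [0.1306, 0.1495, 0.2071, 0.1794, 0.1864, 0.1469], E[r] = 2.1892, γ^t·E[r] = 1.120889, running G = 6.615704
t=4: π = [0.1303, 0.1488, 0.2077, 0.1799, 0.1864, 0.1469], E[r] = 2.1879, γ^t·E[r] = 0.896158, running G = 7.511862
t=5: π = [0.1303, 0.1488, 0.2077, 0.1799, 0.1866, 0.1468], E[r] = 2.1880, γ^t·E[r] = 0.716980, running G = 8.228842
t=6: π = [0.1303, 0.1488, 0.2077, 0.1799, 0.1866, 0.1468], E[r] = 2.1880, γ^t·E[r] = 0.573581, running G = 8.802423
t=7: π = [0.1303, 0.1488, 0.2077, 0.1799, 0.1866, 0.1468], E[r] = 2.1880, γ^t·E[r] = 0.458862, running G = 9.261285

G = 9.2613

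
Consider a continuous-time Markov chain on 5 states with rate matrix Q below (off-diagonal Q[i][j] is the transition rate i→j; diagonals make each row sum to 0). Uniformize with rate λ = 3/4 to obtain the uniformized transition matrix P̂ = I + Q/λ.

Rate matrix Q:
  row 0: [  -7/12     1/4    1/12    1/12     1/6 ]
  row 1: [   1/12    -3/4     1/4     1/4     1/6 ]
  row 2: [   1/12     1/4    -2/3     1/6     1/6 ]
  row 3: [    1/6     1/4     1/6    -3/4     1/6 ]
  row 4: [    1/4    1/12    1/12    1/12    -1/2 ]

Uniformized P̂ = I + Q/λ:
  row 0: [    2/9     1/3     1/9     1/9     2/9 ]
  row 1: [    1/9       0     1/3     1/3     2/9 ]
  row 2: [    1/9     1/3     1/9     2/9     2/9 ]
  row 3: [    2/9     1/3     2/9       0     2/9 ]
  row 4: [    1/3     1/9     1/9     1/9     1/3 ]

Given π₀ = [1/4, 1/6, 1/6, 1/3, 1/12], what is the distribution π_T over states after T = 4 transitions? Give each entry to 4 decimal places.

π = [0.2070, 0.2068, 0.1757, 0.1605, 0.2500]

t=0: π = [0.2500, 0.1667, 0.1667, 0.3333, 0.0833]
t=1: π = [0.1944, 0.2593, 0.1852, 0.1296, 0.2315]
t=2: π = [0.1986, 0.1955, 0.1831, 0.1749, 0.2479]
t=3: π = [0.2077, 0.2131, 0.1740, 0.1555, 0.2498]
t=4: π = [0.2070, 0.2068, 0.1757, 0.1605, 0.2500]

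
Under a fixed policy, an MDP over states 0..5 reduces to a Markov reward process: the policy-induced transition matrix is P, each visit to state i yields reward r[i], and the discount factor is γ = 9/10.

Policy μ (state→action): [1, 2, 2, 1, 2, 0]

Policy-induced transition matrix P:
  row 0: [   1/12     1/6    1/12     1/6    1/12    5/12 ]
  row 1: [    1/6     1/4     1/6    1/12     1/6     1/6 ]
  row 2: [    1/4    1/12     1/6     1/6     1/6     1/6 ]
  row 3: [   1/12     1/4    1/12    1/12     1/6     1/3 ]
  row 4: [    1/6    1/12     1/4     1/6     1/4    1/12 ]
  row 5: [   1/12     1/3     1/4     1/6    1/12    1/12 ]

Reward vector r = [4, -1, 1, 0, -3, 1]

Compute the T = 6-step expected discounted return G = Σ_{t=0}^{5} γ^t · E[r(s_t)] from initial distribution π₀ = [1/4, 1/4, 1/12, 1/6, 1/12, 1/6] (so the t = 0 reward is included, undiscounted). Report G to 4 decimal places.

t=0: π = [0.2500, 0.2500, 0.0833, 0.1667, 0.0833, 0.1667], E[r] = 0.7500, γ^t·E[r] = 0.750000, running G = 0.750000
t=1: π = [0.1250, 0.2153, 0.1528, 0.1319, 0.1389, 0.2361], E[r] = 0.2569, γ^t·E[r] = 0.231250, running G = 0.981250
t=2: π = [0.1383, 0.2106, 0.1765, 0.1377, 0.1481, 0.1887], E[r] = 0.2633, γ^t·E[r] = 0.213281, running G = 1.194531
t=3: π = [0.1427, 0.2001, 0.1717, 0.1376, 0.1518, 0.1961], E[r] = 0.2831, γ^t·E[r] = 0.206367, running G = 1.400898
t=4: π = [0.1413, 0.2005, 0.1723, 0.1385, 0.1511, 0.1963], E[r] = 0.2799, γ^t·E[r] = 0.183640, running G = 1.584538
t=5: π = [0.1414, 0.2007, 0.1723, 0.1384, 0.1511, 0.1961], E[r] = 0.2798, γ^t·E[r] = 0.165197, running G = 1.749735

G = 1.7497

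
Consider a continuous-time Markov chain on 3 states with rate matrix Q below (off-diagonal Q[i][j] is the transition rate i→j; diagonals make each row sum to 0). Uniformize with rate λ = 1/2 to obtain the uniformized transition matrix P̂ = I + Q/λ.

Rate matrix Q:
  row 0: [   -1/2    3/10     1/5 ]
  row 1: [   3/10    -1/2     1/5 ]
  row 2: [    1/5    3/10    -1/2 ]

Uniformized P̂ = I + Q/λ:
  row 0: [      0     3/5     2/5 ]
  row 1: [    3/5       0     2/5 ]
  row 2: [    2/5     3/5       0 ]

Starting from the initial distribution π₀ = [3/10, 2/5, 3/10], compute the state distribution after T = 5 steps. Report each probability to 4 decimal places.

π = [0.3414, 0.3731, 0.2856]

t=0: π = [0.3000, 0.4000, 0.3000]
t=1: π = [0.3600, 0.3600, 0.2800]
t=2: π = [0.3280, 0.3840, 0.2880]
t=3: π = [0.3456, 0.3696, 0.2848]
t=4: π = [0.3357, 0.3782, 0.2861]
t=5: π = [0.3414, 0.3731, 0.2856]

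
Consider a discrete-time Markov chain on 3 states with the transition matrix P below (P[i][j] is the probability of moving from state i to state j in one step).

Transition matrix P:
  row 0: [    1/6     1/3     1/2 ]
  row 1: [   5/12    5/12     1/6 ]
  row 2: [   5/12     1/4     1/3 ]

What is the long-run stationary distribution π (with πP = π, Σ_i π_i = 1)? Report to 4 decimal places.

π = [0.3333, 0.3333, 0.3333]

Balance equations π_j = Σ_i π_i·P[i][j]:
  π_0 = 1/6·π_0 + 5/12·π_1 + 5/12·π_2
  π_1 = 1/3·π_0 + 5/12·π_1 + 1/4·π_2
  normalize: π_0 + π_1 + π_2 = 1
Solving the linear system gives exactly π = [1/3, 1/3, 1/3].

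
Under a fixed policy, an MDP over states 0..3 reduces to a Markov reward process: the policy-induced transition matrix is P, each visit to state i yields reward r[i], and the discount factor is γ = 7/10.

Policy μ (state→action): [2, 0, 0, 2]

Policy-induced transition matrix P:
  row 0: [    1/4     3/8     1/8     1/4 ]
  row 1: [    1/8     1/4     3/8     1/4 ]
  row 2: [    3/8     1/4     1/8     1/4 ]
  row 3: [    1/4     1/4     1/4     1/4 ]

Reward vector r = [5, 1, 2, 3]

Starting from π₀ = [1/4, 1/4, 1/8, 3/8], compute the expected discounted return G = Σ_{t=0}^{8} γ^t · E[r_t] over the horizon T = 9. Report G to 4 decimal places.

G = 8.7931

t=0: π = [0.2500, 0.2500, 0.1250, 0.3750], E[r] = 2.8750, γ^t·E[r] = 2.875000, running G = 2.875000
t=1: π = [0.2344, 0.2813, 0.2344, 0.2500], E[r] = 2.6719, γ^t·E[r] = 1.870313, running G = 4.745313
t=2: π = [0.2441, 0.2793, 0.2266, 0.2500], E[r] = 2.7031, γ^t·E[r] = 1.324531, running G = 6.069844
t=3: π = [0.2434, 0.2805, 0.2261, 0.2500], E[r] = 2.6997, γ^t·E[r] = 0.926000, running G = 6.995843
t=4: π = [0.2432, 0.2804, 0.2264, 0.2500], E[r] = 2.6992, γ^t·E[r] = 0.648068, running G = 7.643911
t=5: π = [0.2432, 0.2804, 0.2264, 0.2500], E[r] = 2.6993, γ^t·E[r] = 0.453677, running G = 8.097588
t=6: π = [0.2432, 0.2804, 0.2263, 0.2500], E[r] = 2.6993, γ^t·E[r] = 0.317573, running G = 8.415161
t=7: π = [0.2432, 0.2804, 0.2264, 0.2500], E[r] = 2.6993, γ^t·E[r] = 0.222301, running G = 8.637462
t=8: π = [0.2432, 0.2804, 0.2264, 0.2500], E[r] = 2.6993, γ^t·E[r] = 0.155611, running G = 8.793073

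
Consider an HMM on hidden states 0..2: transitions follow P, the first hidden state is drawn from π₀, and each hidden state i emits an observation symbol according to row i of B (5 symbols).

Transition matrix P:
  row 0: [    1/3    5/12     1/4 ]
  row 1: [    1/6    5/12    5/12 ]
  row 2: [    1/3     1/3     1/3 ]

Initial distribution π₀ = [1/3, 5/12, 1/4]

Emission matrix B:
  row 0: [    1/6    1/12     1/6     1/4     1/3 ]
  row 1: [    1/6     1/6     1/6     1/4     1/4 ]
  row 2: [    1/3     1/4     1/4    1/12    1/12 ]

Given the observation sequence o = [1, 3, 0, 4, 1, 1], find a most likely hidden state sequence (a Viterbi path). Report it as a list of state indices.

t=0: δ = [2.778e-02, 6.944e-02, 6.250e-02]  (obs o_0=1)
t=1: δ = [5.208e-03, 7.234e-03, 2.411e-03]  ψ = [2, 1, 1]  (obs o_1=3)
t=2: δ = [2.894e-04, 5.023e-04, 1.005e-03]  ψ = [0, 1, 1]  (obs o_2=0)
t=3: δ = [1.116e-04, 8.372e-05, 2.791e-05]  ψ = [2, 2, 2]  (obs o_3=4)
t=4: δ = [3.101e-06, 7.752e-06, 8.721e-06]  ψ = [0, 0, 1]  (obs o_4=1)
t=5: δ = [2.423e-07, 5.384e-07, 8.075e-07]  ψ = [2, 1, 1]  (obs o_5=1)
backtrack: best end state = 2; path = [1, 1, 2, 0, 1, 2]

path = [1, 1, 2, 0, 1, 2]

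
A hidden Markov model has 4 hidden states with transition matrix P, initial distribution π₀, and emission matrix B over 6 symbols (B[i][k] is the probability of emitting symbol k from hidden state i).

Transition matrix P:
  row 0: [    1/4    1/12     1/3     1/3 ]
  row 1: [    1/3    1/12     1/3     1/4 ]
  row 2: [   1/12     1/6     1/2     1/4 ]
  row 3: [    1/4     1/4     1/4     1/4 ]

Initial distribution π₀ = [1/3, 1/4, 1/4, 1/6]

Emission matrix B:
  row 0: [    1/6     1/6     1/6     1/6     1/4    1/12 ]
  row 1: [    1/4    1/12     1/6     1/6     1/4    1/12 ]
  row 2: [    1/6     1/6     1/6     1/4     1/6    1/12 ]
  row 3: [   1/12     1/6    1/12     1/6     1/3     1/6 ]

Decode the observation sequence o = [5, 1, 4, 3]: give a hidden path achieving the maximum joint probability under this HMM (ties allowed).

t=0: δ = [2.778e-02, 2.083e-02, 2.083e-02, 2.778e-02]  (obs o_0=5)
t=1: δ = [1.157e-03, 5.787e-04, 1.736e-03, 1.543e-03]  ψ = [0, 3, 2, 0]  (obs o_1=1)
t=2: δ = [9.645e-05, 9.645e-05, 1.447e-04, 1.447e-04]  ψ = [3, 3, 2, 2]  (obs o_2=4)
t=3: δ = [6.028e-06, 6.028e-06, 1.808e-05, 6.028e-06]  ψ = [3, 3, 2, 2]  (obs o_3=3)
backtrack: best end state = 2; path = [2, 2, 2, 2]

path = [2, 2, 2, 2]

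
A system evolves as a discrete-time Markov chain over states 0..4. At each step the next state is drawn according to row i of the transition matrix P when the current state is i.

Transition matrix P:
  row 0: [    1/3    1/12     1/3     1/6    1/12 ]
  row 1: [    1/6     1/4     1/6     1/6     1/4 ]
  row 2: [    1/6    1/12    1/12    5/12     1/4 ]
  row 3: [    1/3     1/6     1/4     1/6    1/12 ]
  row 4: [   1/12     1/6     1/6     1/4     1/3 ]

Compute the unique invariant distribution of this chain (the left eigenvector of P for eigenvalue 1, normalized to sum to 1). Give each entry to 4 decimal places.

π = [0.2280, 0.1423, 0.2069, 0.2341, 0.1887]

Balance equations π_j = Σ_i π_i·P[i][j]:
  π_0 = 1/3·π_0 + 1/6·π_1 + 1/6·π_2 + 1/3·π_3 + 1/12·π_4
  π_1 = 1/12·π_0 + 1/4·π_1 + 1/12·π_2 + 1/6·π_3 + 1/6·π_4
  π_2 = 1/3·π_0 + 1/6·π_1 + 1/12·π_2 + 1/4·π_3 + 1/6·π_4
  π_3 = 1/6·π_0 + 1/6·π_1 + 5/12·π_2 + 1/6·π_3 + 1/4·π_4
  normalize: π_0 + π_1 + π_2 + π_3 + π_4 = 1
Solving the linear system gives exactly π = [3805/16692, 2375/16692, 1727/8346, 977/4173, 525/2782].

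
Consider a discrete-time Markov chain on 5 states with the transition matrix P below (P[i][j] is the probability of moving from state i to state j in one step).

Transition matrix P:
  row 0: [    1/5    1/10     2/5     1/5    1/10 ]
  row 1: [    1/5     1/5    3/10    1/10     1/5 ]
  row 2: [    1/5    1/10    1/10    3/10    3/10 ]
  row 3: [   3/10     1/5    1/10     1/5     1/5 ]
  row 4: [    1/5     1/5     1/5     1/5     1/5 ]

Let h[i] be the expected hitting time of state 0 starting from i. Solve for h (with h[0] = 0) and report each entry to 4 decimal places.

h = [0.0000, 4.5864, 4.5012, 4.0957, 4.5458]

First-step conditioning: h[0] = 0; for i ≠ 0, h[i] = 1 + Σ_k P[i][k]·h[k].
  h[1] = 1 + 1/5·h[1] + 3/10·h[2] + 1/10·h[3] + 1/5·h[4]
  h[2] = 1 + 1/10·h[1] + 1/10·h[2] + 3/10·h[3] + 3/10·h[4]
  h[3] = 1 + 1/5·h[1] + 1/10·h[2] + 1/5·h[3] + 1/5·h[4]
  h[4] = 1 + 1/5·h[1] + 1/5·h[2] + 1/5·h[3] + 1/5·h[4]
Solving the 4×4 linear system over states ≠ 0 gives exactly h = [0, 1885/411, 1850/411, 5050/1233, 5605/1233] (h[0] = 0 is the target).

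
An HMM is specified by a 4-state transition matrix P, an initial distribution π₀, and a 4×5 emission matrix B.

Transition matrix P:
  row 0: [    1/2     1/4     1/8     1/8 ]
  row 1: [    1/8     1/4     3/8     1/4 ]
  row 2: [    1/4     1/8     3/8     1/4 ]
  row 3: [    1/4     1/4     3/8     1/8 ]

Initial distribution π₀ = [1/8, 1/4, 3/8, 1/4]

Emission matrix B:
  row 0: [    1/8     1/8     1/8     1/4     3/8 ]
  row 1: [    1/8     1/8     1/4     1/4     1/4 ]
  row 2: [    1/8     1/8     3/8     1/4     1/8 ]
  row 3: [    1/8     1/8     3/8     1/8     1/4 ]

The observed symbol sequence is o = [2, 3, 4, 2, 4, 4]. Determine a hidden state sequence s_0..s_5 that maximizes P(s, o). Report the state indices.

t=0: δ = [1.562e-02, 6.250e-02, 1.406e-01, 9.375e-02]  (obs o_0=2)
t=1: δ = [8.789e-03, 5.859e-03, 1.318e-02, 4.395e-03]  ψ = [2, 3, 2, 2]  (obs o_1=3)
t=2: δ = [1.648e-03, 5.493e-04, 6.180e-04, 8.240e-04]  ψ = [0, 0, 2, 2]  (obs o_2=4)
t=3: δ = [1.030e-04, 1.030e-04, 1.159e-04, 7.725e-05]  ψ = [0, 0, 3, 0]  (obs o_3=2)
t=4: δ = [1.931e-05, 6.437e-06, 5.431e-06, 7.242e-06]  ψ = [0, 0, 2, 2]  (obs o_4=4)
t=5: δ = [3.621e-06, 1.207e-06, 3.395e-07, 6.035e-07]  ψ = [0, 0, 3, 0]  (obs o_5=4)
backtrack: best end state = 0; path = [2, 0, 0, 0, 0, 0]

path = [2, 0, 0, 0, 0, 0]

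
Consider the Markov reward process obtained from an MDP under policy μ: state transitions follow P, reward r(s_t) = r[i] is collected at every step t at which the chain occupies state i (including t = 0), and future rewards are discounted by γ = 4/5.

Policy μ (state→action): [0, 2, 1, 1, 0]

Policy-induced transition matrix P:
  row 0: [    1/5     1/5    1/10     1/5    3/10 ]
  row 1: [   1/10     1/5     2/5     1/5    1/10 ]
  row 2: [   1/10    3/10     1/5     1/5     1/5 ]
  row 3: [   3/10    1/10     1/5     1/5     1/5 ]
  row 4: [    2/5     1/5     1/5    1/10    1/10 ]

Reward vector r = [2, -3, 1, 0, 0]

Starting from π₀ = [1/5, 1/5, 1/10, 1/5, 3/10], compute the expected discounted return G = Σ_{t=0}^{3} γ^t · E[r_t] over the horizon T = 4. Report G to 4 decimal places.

G = 0.0518

t=0: π = [0.2000, 0.2000, 0.1000, 0.2000, 0.3000], E[r] = -0.1000, γ^t·E[r] = -0.100000, running G = -0.100000
t=1: π = [0.2500, 0.1900, 0.2200, 0.1700, 0.1700], E[r] = 0.1500, γ^t·E[r] = 0.120000, running G = 0.020000
t=2: π = [0.2100, 0.2050, 0.2130, 0.1830, 0.1890], E[r] = 0.0180, γ^t·E[r] = 0.011520, running G = 0.031520
t=3: π = [0.2143, 0.2030, 0.2200, 0.1811, 0.1816], E[r] = 0.0396, γ^t·E[r] = 0.020275, running G = 0.051795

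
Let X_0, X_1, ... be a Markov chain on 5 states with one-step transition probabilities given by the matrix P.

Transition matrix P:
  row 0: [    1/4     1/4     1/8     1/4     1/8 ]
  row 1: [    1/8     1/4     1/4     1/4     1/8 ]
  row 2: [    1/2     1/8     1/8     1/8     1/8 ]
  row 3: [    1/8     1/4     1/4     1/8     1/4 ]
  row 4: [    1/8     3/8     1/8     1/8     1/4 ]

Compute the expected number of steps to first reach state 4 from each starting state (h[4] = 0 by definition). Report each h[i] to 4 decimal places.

First-step conditioning: h[4] = 0; for i ≠ 4, h[i] = 1 + Σ_k P[i][k]·h[k].
  h[0] = 1 + 1/4·h[0] + 1/4·h[1] + 1/8·h[2] + 1/4·h[3]
  h[1] = 1 + 1/8·h[0] + 1/4·h[1] + 1/4·h[2] + 1/4·h[3]
  h[2] = 1 + 1/2·h[0] + 1/8·h[1] + 1/8·h[2] + 1/8·h[3]
  h[3] = 1 + 1/8·h[0] + 1/4·h[1] + 1/4·h[2] + 1/8·h[3]
Solving the 4×4 linear system over states ≠ 4 gives exactly h = [4744/713, 4752/713, 4808/713, 4224/713, 0] (h[4] = 0 is the target).

h = [6.6536, 6.6648, 6.7433, 5.9243, 0.0000]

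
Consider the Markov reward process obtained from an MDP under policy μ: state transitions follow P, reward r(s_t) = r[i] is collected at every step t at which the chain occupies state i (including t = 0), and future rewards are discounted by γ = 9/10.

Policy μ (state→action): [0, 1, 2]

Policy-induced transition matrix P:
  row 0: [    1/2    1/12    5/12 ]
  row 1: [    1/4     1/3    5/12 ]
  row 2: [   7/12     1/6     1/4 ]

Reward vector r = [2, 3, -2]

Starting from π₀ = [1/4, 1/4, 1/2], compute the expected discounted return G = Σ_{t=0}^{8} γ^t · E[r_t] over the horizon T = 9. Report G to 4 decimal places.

t=0: π = [0.2500, 0.2500, 0.5000], E[r] = 0.2500, γ^t·E[r] = 0.250000, running G = 0.250000
t=1: π = [0.4792, 0.1875, 0.3333], E[r] = 0.8542, γ^t·E[r] = 0.768750, running G = 1.018750
t=2: π = [0.4809, 0.1580, 0.3611], E[r] = 0.7135, γ^t·E[r] = 0.577969, running G = 1.596719
t=3: π = [0.4906, 0.1529, 0.3565], E[r] = 0.7270, γ^t·E[r] = 0.529980, running G = 2.126699
t=4: π = [0.4915, 0.1513, 0.3573], E[r] = 0.7223, γ^t·E[r] = 0.473874, running G = 2.600573
t=5: π = [0.4920, 0.1509, 0.3571], E[r] = 0.7224, γ^t·E[r] = 0.426584, running G = 3.027157
t=6: π = [0.4920, 0.1508, 0.3571], E[r] = 0.7222, γ^t·E[r] = 0.383828, running G = 3.410985
t=7: π = [0.4921, 0.1508, 0.3571], E[r] = 0.7222, γ^t·E[r] = 0.345441, running G = 3.756427
t=8: π = [0.4921, 0.1508, 0.3571], E[r] = 0.7222, γ^t·E[r] = 0.310894, running G = 4.067321

G = 4.0673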